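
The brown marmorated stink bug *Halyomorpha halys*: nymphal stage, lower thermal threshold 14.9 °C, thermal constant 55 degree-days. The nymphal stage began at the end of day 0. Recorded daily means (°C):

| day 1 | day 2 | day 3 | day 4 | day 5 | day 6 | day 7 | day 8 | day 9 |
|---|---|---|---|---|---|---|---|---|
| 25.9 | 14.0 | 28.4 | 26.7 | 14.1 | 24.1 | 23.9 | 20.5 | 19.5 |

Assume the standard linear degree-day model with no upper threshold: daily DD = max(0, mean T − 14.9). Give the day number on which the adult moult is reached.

day 8

Daily DD above 14.9 °C: 11.0, 0.0, 13.5, 11.8, 0.0, 9.2, 9.0, 5.6, 4.6.
Cumulative: 11.0, 11.0, 24.5, 36.3, 36.3, 45.5, 54.5, 60.1, 64.7.
The total first reaches 55 DD on day 8.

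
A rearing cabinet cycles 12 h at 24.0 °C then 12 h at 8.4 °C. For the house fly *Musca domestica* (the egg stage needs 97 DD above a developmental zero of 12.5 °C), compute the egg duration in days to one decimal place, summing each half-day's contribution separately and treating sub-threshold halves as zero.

16.9 days

Day half: max(0, 24.0 − 12.5) × 0.5 = 11.5 × 0.5 = 5.75 DD.
Night half: max(0, 8.4 − 12.5) × 0.5 = 0.0 × 0.5 = 0.00 DD.
Per 24 h: 5.75 DD/day.
Duration = 97 / 5.75 = 16.870 ≈ 16.9 days.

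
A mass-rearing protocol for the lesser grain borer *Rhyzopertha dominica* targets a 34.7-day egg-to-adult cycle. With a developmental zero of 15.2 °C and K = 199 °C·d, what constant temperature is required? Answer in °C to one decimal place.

Required daily accumulation = 199 / 34.7 = 5.735 DD/day.
T = T_base + 5.735 = 15.2 + 5.735 = 20.935 ≈ 20.9 °C.

20.9 °C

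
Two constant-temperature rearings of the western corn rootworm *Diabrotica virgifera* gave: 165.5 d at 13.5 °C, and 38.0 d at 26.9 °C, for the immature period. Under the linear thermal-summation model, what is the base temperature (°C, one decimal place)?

Under the model K = D·(T − T_b), so D₁·(T₁ − T_b) = D₂·(T₂ − T_b).
165.5·(13.5 − T_b) = 38.0·(26.9 − T_b)
T_b = (165.5·13.5 − 38.0·26.9) / (165.5 − 38.0) = 1212.05 / 127.5 = 9.506 °C ≈ 9.5 °C.

9.5 °C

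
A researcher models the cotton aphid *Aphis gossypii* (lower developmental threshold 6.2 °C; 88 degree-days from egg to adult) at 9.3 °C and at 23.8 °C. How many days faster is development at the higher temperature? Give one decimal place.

At 9.3 °C: 88 / (9.3 − 6.2) = 88 / 3.1 = 28.387 d.
At 23.8 °C: 88 / (23.8 − 6.2) = 88 / 17.6 = 5.000 d.
Difference = |28.387 − 5.000| = 23.387 ≈ 23.4 days.

23.4 days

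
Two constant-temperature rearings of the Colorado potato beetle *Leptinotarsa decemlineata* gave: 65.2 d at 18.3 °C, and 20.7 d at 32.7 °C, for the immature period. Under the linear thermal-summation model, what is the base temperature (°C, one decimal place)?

Linear rate model ⇒ the product D·(T − T_b) is constant across temperatures.
65.2·(18.3 − T_b) = 20.7·(32.7 − T_b)
T_b = (65.2·18.3 − 20.7·32.7) / (65.2 − 20.7) = 516.27 / 44.5 = 11.602 °C ≈ 11.6 °C.

11.6 °C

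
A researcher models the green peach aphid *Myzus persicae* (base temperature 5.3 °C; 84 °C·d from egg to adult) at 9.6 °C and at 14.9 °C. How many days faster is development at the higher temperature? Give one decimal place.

At 9.6 °C: 84 / (9.6 − 5.3) = 84 / 4.3 = 19.535 d.
At 14.9 °C: 84 / (14.9 − 5.3) = 84 / 9.6 = 8.750 d.
Difference = |19.535 − 8.750| = 10.785 ≈ 10.8 days.

10.8 days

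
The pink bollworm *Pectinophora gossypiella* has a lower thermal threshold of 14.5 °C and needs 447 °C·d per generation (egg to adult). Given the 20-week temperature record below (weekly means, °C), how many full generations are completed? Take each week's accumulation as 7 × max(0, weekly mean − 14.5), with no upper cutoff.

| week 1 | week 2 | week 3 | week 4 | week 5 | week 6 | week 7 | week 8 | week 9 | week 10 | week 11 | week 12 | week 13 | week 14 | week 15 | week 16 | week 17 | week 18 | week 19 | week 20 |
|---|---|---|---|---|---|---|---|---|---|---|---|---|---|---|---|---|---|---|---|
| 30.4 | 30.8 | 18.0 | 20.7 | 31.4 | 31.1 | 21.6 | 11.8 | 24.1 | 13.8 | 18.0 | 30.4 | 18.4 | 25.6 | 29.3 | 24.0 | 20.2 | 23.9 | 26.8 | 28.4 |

3 generations

Weekly DD (7 × max(0, T̄ − 14.5)): 111.3, 114.1, 24.5, 43.4, 118.3, 116.2, 49.7, 0.0, 67.2, 0.0, 24.5, 111.3, 27.3, 77.7, 103.6, 66.5, 39.9, 65.8, 86.1, 97.3.
Season total = 1344.7 DD.
Complete generations = ⌊1344.7 / 447⌋ = 3.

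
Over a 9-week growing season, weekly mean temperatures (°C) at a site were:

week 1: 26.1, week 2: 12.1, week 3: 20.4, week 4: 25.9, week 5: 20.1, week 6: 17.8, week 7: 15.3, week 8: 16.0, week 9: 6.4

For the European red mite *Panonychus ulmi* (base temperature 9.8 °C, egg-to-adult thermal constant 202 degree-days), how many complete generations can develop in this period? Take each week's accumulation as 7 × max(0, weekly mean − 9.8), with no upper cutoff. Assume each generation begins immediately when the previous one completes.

2 generations

Weekly DD (7 × max(0, T̄ − 9.8)): 114.1, 16.1, 74.2, 112.7, 72.1, 56.0, 38.5, 43.4, 0.0.
Season total = 527.1 DD.
Complete generations = ⌊527.1 / 202⌋ = 2.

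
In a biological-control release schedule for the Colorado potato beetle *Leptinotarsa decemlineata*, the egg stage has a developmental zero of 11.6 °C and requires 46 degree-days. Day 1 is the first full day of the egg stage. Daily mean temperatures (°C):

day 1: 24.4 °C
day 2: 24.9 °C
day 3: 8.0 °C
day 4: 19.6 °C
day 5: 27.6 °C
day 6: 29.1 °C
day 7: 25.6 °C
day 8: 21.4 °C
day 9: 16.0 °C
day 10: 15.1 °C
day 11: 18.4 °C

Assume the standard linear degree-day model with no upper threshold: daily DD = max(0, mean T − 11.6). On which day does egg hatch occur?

Daily DD above 11.6 °C: 12.8, 13.3, 0.0, 8.0, 16.0, 17.5, 14.0, 9.8, 4.4, 3.5, 6.8.
Cumulative: 12.8, 26.1, 26.1, 34.1, 50.1, 67.6, 81.6, 91.4, 95.8, 99.3, 106.1.
The total first reaches 46 DD on day 5.

day 5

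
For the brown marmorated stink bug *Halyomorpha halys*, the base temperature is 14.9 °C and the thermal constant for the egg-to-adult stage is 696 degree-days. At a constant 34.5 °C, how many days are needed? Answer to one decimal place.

Daily accumulation = 34.5 − 14.9 = 19.6 DD/day.
Duration = 696 / 19.6 = 35.510 ≈ 35.5 days.

35.5 days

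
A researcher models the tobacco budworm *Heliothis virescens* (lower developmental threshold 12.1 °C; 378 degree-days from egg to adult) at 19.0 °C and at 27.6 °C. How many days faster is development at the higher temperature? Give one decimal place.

At 19.0 °C: 378 / (19.0 − 12.1) = 378 / 6.9 = 54.783 d.
At 27.6 °C: 378 / (27.6 − 12.1) = 378 / 15.5 = 24.387 d.
Difference = |54.783 − 24.387| = 30.396 ≈ 30.4 days.

30.4 days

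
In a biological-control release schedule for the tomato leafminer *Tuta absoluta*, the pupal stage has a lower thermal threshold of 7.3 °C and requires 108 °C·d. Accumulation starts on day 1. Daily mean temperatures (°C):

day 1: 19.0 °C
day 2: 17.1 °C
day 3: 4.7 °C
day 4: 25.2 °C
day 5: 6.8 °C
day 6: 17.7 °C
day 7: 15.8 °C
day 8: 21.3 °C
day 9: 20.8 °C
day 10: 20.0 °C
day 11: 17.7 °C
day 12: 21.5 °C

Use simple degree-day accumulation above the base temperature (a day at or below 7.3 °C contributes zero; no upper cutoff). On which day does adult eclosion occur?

Daily DD above 7.3 °C: 11.7, 9.8, 0.0, 17.9, 0.0, 10.4, 8.5, 14.0, 13.5, 12.7, 10.4, 14.2.
Cumulative: 11.7, 21.5, 21.5, 39.4, 39.4, 49.8, 58.3, 72.3, 85.8, 98.5, 108.9, 123.1.
The total first reaches 108 DD on day 11.

day 11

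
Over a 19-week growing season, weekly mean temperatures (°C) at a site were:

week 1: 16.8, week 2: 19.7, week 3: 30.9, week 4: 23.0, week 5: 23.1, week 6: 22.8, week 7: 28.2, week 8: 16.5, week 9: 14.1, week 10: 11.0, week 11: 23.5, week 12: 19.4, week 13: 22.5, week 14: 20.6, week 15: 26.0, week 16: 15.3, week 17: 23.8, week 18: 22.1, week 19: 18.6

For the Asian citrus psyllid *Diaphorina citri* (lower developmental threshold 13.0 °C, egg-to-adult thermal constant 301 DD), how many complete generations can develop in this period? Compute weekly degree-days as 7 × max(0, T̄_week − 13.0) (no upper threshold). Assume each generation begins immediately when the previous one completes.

3 generations

Weekly DD (7 × max(0, T̄ − 13.0)): 26.6, 46.9, 125.3, 70.0, 70.7, 68.6, 106.4, 24.5, 7.7, 0.0, 73.5, 44.8, 66.5, 53.2, 91.0, 16.1, 75.6, 63.7, 39.2.
Season total = 1070.3 DD.
Complete generations = ⌊1070.3 / 301⌋ = 3.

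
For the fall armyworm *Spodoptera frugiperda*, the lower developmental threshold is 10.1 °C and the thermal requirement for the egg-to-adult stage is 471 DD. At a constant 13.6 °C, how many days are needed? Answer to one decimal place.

Daily accumulation = 13.6 − 10.1 = 3.5 DD/day.
Duration = 471 / 3.5 = 134.571 ≈ 134.6 days.

134.6 days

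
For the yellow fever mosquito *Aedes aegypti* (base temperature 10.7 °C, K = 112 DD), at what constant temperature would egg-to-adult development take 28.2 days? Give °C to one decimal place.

14.7 °C

Required daily accumulation = 112 / 28.2 = 3.972 DD/day.
T = T_base + 3.972 = 10.7 + 3.972 = 14.672 ≈ 14.7 °C.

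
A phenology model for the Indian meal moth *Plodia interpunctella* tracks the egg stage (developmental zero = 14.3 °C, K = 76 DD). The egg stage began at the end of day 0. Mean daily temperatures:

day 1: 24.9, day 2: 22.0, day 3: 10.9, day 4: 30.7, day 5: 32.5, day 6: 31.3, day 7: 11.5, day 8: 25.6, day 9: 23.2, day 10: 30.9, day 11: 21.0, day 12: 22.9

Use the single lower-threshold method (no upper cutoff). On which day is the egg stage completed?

Daily DD above 14.3 °C: 10.6, 7.7, 0.0, 16.4, 18.2, 17.0, 0.0, 11.3, 8.9, 16.6, 6.7, 8.6.
Cumulative: 10.6, 18.3, 18.3, 34.7, 52.9, 69.9, 69.9, 81.2, 90.1, 106.7, 113.4, 122.0.
The total first reaches 76 DD on day 8.

day 8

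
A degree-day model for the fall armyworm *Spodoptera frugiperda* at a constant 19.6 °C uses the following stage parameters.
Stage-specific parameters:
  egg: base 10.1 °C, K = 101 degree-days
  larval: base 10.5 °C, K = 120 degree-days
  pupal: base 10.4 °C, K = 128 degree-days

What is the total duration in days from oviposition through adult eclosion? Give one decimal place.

egg: 101 / (19.6 − 10.1) = 101 / 9.5 = 10.632 d.
larval: 120 / (19.6 − 10.5) = 120 / 9.1 = 13.187 d.
pupal: 128 / (19.6 − 10.4) = 128 / 9.2 = 13.913 d.
Sum = 37.731 ≈ 37.7 days.

37.7 days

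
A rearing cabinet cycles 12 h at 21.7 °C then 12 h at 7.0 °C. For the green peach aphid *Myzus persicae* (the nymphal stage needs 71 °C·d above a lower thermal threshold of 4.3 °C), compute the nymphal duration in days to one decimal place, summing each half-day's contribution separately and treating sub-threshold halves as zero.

Day half: max(0, 21.7 − 4.3) × 0.5 = 17.4 × 0.5 = 8.70 DD.
Night half: max(0, 7.0 − 4.3) × 0.5 = 2.7 × 0.5 = 1.35 DD.
Per 24 h: 10.05 DD/day.
Duration = 71 / 10.05 = 7.065 ≈ 7.1 days.

7.1 days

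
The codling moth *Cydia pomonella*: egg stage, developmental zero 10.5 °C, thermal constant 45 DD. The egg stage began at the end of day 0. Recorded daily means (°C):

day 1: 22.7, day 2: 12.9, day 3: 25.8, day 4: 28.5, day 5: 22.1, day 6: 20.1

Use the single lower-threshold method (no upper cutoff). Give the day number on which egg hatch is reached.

day 4

Daily DD above 10.5 °C: 12.2, 2.4, 15.3, 18.0, 11.6, 9.6.
Cumulative: 12.2, 14.6, 29.9, 47.9, 59.5, 69.1.
The total first reaches 45 DD on day 4.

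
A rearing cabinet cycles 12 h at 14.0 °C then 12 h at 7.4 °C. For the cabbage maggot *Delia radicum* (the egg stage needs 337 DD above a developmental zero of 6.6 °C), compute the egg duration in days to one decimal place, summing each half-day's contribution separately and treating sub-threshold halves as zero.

82.2 days

Day half: max(0, 14.0 − 6.6) × 0.5 = 7.4 × 0.5 = 3.70 DD.
Night half: max(0, 7.4 − 6.6) × 0.5 = 0.8 × 0.5 = 0.40 DD.
Per 24 h: 4.10 DD/day.
Duration = 337 / 4.10 = 82.195 ≈ 82.2 days.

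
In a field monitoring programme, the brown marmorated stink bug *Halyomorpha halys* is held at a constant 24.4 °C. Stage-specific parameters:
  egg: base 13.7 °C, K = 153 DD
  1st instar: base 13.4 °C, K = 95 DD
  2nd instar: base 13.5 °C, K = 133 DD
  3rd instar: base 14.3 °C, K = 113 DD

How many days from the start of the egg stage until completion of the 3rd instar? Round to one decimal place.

46.3 days

egg: 153 / (24.4 − 13.7) = 153 / 10.7 = 14.299 d.
1st instar: 95 / (24.4 − 13.4) = 95 / 11.0 = 8.636 d.
2nd instar: 133 / (24.4 − 13.5) = 133 / 10.9 = 12.202 d.
3rd instar: 113 / (24.4 − 14.3) = 113 / 10.1 = 11.188 d.
Sum = 46.325 ≈ 46.3 days.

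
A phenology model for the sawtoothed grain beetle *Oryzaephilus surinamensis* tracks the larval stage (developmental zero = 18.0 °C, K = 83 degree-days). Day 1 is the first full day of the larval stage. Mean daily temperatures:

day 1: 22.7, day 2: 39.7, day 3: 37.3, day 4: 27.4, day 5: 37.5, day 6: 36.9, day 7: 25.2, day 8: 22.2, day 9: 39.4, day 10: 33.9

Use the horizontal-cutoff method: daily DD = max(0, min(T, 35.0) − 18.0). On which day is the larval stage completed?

Daily DD above 18.0 °C (capped at 17.0): 4.7, 17.0, 17.0, 9.4, 17.0, 17.0, 7.2, 4.2, 17.0, 15.9.
Cumulative: 4.7, 21.7, 38.7, 48.1, 65.1, 82.1, 89.3, 93.5, 110.5, 126.4.
The total first reaches 83 DD on day 7.

day 7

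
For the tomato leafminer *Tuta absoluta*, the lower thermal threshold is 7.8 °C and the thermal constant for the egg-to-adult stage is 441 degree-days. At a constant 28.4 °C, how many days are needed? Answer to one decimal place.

21.4 days

Daily accumulation = 28.4 − 7.8 = 20.6 DD/day.
Duration = 441 / 20.6 = 21.408 ≈ 21.4 days.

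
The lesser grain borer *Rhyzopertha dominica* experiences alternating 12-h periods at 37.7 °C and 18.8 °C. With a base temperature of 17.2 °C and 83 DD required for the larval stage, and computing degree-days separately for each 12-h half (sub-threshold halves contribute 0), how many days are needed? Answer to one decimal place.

Day half: max(0, 37.7 − 17.2) × 0.5 = 20.5 × 0.5 = 10.25 DD.
Night half: max(0, 18.8 − 17.2) × 0.5 = 1.6 × 0.5 = 0.80 DD.
Per 24 h: 11.05 DD/day.
Duration = 83 / 11.05 = 7.511 ≈ 7.5 days.

7.5 days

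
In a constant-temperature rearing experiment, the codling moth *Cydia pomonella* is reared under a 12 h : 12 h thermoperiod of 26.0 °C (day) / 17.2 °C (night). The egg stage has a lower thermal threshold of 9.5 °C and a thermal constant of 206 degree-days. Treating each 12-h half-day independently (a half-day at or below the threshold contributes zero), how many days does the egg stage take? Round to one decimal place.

17.0 days

Day half: max(0, 26.0 − 9.5) × 0.5 = 16.5 × 0.5 = 8.25 DD.
Night half: max(0, 17.2 − 9.5) × 0.5 = 7.7 × 0.5 = 3.85 DD.
Per 24 h: 12.10 DD/day.
Duration = 206 / 12.10 = 17.025 ≈ 17.0 days.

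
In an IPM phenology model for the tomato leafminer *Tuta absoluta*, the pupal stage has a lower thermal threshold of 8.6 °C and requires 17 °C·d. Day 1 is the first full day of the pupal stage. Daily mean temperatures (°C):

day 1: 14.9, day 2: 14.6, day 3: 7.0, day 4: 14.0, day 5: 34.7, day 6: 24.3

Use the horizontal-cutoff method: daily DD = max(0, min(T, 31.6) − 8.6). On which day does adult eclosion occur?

Daily DD above 8.6 °C (capped at 23.0): 6.3, 6.0, 0.0, 5.4, 23.0, 15.7.
Cumulative: 6.3, 12.3, 12.3, 17.7, 40.7, 56.4.
The total first reaches 17 DD on day 4.

day 4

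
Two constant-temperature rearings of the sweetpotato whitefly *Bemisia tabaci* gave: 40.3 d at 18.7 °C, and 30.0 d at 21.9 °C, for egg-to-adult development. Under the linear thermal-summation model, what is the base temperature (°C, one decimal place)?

Equal thermal constants: D₁(T₁ − T_b) = D₂(T₂ − T_b).
40.3·(18.7 − T_b) = 30.0·(21.9 − T_b)
T_b = (40.3·18.7 − 30.0·21.9) / (40.3 − 30.0) = 96.61 / 10.3 = 9.380 °C ≈ 9.4 °C.

9.4 °C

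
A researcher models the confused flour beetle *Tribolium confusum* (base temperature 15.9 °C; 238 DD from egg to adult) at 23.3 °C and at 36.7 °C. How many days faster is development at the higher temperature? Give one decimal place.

At 23.3 °C: 238 / (23.3 − 15.9) = 238 / 7.4 = 32.162 d.
At 36.7 °C: 238 / (36.7 − 15.9) = 238 / 20.8 = 11.442 d.
Difference = |32.162 − 11.442| = 20.720 ≈ 20.7 days.

20.7 days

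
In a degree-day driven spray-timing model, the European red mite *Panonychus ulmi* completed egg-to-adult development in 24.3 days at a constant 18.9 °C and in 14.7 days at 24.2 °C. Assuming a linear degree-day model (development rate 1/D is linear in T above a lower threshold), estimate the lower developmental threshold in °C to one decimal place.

Linear rate model ⇒ the product D·(T − T_b) is constant across temperatures.
24.3·(18.9 − T_b) = 14.7·(24.2 − T_b)
T_b = (24.3·18.9 − 14.7·24.2) / (24.3 − 14.7) = 103.53 / 9.6 = 10.784 °C ≈ 10.8 °C.

10.8 °C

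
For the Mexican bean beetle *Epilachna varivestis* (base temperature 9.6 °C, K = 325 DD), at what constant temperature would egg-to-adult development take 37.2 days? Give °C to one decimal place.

Required daily accumulation = 325 / 37.2 = 8.737 DD/day.
T = T_base + 8.737 = 9.6 + 8.737 = 18.337 ≈ 18.3 °C.

18.3 °C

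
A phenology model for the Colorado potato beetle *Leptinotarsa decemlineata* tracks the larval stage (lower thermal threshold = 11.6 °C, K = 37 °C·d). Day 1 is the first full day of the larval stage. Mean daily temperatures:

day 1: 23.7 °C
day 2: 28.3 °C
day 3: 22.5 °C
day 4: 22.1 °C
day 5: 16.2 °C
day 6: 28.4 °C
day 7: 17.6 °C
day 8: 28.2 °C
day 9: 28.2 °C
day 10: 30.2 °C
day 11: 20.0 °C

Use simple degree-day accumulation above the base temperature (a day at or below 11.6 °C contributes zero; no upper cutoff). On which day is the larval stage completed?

Daily DD above 11.6 °C: 12.1, 16.7, 10.9, 10.5, 4.6, 16.8, 6.0, 16.6, 16.6, 18.6, 8.4.
Cumulative: 12.1, 28.8, 39.7, 50.2, 54.8, 71.6, 77.6, 94.2, 110.8, 129.4, 137.8.
The total first reaches 37 DD on day 3.

day 3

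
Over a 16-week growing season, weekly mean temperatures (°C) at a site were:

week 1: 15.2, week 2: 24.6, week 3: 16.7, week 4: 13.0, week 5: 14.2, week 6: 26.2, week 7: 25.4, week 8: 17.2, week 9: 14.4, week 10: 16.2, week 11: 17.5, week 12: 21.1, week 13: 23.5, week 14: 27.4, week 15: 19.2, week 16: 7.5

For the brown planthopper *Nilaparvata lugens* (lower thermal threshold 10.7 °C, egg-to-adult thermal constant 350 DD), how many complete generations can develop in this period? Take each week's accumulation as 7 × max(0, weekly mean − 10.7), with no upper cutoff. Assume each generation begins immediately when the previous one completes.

Weekly DD (7 × max(0, T̄ − 10.7)): 31.5, 97.3, 42.0, 16.1, 24.5, 108.5, 102.9, 45.5, 25.9, 38.5, 47.6, 72.8, 89.6, 116.9, 59.5, 0.0.
Season total = 919.1 DD.
Complete generations = ⌊919.1 / 350⌋ = 2.

2 generations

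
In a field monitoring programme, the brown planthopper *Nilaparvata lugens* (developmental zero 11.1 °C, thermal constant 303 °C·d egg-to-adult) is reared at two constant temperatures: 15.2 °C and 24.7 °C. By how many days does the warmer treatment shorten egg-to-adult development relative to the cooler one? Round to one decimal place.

At 15.2 °C: 303 / (15.2 − 11.1) = 303 / 4.1 = 73.902 d.
At 24.7 °C: 303 / (24.7 − 11.1) = 303 / 13.6 = 22.279 d.
Difference = |73.902 − 22.279| = 51.623 ≈ 51.6 days.

51.6 days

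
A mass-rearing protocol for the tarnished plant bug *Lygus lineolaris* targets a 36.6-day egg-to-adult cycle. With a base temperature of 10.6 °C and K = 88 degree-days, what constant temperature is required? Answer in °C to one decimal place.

13.0 °C

Required daily accumulation = 88 / 36.6 = 2.404 DD/day.
T = T_base + 2.404 = 10.6 + 2.404 = 13.004 ≈ 13.0 °C.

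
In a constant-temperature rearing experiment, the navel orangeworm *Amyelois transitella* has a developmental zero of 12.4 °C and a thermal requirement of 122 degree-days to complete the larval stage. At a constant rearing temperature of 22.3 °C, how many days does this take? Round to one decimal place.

Daily accumulation = 22.3 − 12.4 = 9.9 DD/day.
Duration = 122 / 9.9 = 12.323 ≈ 12.3 days.

12.3 days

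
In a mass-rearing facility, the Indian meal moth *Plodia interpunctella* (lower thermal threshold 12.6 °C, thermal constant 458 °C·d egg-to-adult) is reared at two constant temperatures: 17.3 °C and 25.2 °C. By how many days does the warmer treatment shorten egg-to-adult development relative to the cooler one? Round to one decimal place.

61.1 days

At 17.3 °C: 458 / (17.3 − 12.6) = 458 / 4.7 = 97.447 d.
At 25.2 °C: 458 / (25.2 − 12.6) = 458 / 12.6 = 36.349 d.
Difference = |97.447 − 36.349| = 61.098 ≈ 61.1 days.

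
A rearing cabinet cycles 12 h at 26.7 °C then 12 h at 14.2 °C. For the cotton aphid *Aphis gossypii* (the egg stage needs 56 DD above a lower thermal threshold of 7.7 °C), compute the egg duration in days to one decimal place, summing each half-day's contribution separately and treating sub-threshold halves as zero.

Day half: max(0, 26.7 − 7.7) × 0.5 = 19.0 × 0.5 = 9.50 DD.
Night half: max(0, 14.2 − 7.7) × 0.5 = 6.5 × 0.5 = 3.25 DD.
Per 24 h: 12.75 DD/day.
Duration = 56 / 12.75 = 4.392 ≈ 4.4 days.

4.4 days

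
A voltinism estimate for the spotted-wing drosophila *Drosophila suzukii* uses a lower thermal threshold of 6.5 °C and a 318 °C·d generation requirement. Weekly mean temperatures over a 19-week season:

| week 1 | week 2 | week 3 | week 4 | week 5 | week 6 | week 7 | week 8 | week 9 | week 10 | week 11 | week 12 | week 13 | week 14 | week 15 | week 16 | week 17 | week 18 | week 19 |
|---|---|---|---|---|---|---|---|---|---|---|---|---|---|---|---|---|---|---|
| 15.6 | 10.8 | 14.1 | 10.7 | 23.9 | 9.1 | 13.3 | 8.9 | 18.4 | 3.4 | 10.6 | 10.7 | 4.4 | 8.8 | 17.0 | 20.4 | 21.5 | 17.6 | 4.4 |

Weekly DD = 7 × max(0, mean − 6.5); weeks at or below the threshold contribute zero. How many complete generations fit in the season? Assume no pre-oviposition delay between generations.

2 generations

Weekly DD (7 × max(0, T̄ − 6.5)): 63.7, 30.1, 53.2, 29.4, 121.8, 18.2, 47.6, 16.8, 83.3, 0.0, 28.7, 29.4, 0.0, 16.1, 73.5, 97.3, 105.0, 77.7, 0.0.
Season total = 891.8 DD.
Complete generations = ⌊891.8 / 318⌋ = 2.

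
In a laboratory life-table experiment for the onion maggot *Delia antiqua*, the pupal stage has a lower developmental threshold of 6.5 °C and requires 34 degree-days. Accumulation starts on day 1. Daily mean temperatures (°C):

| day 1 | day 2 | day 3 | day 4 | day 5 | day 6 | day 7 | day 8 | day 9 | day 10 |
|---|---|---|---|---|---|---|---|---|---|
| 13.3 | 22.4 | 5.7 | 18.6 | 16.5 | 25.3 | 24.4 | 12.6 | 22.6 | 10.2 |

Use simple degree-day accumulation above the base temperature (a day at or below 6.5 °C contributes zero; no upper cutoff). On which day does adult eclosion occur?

day 4

Daily DD above 6.5 °C: 6.8, 15.9, 0.0, 12.1, 10.0, 18.8, 17.9, 6.1, 16.1, 3.7.
Cumulative: 6.8, 22.7, 22.7, 34.8, 44.8, 63.6, 81.5, 87.6, 103.7, 107.4.
The total first reaches 34 DD on day 4.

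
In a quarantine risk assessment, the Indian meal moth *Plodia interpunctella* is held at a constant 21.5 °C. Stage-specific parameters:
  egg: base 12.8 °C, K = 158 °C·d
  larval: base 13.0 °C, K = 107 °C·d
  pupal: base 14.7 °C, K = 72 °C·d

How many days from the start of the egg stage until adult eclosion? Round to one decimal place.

41.3 days

egg: 158 / (21.5 − 12.8) = 158 / 8.7 = 18.161 d.
larval: 107 / (21.5 − 13.0) = 107 / 8.5 = 12.588 d.
pupal: 72 / (21.5 − 14.7) = 72 / 6.8 = 10.588 d.
Sum = 41.337 ≈ 41.3 days.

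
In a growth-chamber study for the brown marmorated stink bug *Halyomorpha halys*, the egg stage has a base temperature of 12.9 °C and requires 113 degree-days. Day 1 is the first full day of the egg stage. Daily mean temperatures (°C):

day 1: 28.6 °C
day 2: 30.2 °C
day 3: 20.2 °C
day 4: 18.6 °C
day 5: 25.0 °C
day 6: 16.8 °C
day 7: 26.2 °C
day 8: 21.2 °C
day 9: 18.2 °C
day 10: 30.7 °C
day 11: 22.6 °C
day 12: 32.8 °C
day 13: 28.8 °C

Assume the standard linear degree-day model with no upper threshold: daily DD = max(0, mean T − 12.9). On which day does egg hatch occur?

day 11

Daily DD above 12.9 °C: 15.7, 17.3, 7.3, 5.7, 12.1, 3.9, 13.3, 8.3, 5.3, 17.8, 9.7, 19.9, 15.9.
Cumulative: 15.7, 33.0, 40.3, 46.0, 58.1, 62.0, 75.3, 83.6, 88.9, 106.7, 116.4, 136.3, 152.2.
The total first reaches 113 DD on day 11.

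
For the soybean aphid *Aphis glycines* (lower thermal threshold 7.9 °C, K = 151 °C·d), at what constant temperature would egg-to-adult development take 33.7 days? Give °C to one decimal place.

Required daily accumulation = 151 / 33.7 = 4.481 DD/day.
T = T_base + 4.481 = 7.9 + 4.481 = 12.381 ≈ 12.4 °C.

12.4 °C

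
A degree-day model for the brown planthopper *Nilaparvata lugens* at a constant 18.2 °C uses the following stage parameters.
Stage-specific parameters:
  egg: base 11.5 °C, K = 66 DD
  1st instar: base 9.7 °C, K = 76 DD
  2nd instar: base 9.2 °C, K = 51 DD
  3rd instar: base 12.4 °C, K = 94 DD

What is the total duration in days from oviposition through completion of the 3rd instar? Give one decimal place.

egg: 66 / (18.2 − 11.5) = 66 / 6.7 = 9.851 d.
1st instar: 76 / (18.2 − 9.7) = 76 / 8.5 = 8.941 d.
2nd instar: 51 / (18.2 − 9.2) = 51 / 9.0 = 5.667 d.
3rd instar: 94 / (18.2 − 12.4) = 94 / 5.8 = 16.207 d.
Sum = 40.665 ≈ 40.7 days.

40.7 days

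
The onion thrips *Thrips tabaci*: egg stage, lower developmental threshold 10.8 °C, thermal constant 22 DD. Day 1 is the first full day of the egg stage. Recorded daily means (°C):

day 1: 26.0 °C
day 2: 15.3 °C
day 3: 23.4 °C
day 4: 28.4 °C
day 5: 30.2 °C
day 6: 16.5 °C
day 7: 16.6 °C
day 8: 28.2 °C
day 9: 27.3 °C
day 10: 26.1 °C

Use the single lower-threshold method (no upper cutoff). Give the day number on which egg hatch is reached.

day 3

Daily DD above 10.8 °C: 15.2, 4.5, 12.6, 17.6, 19.4, 5.7, 5.8, 17.4, 16.5, 15.3.
Cumulative: 15.2, 19.7, 32.3, 49.9, 69.3, 75.0, 80.8, 98.2, 114.7, 130.0.
The total first reaches 22 DD on day 3.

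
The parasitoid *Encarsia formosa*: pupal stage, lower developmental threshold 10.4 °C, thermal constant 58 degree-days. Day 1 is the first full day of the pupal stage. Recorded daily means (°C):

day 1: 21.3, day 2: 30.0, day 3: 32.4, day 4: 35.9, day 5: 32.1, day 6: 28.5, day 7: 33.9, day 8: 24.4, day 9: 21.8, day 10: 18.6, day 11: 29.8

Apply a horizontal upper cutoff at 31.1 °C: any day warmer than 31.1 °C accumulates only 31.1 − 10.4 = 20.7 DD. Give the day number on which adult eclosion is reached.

day 4

Daily DD above 10.4 °C (capped at 20.7): 10.9, 19.6, 20.7, 20.7, 20.7, 18.1, 20.7, 14.0, 11.4, 8.2, 19.4.
Cumulative: 10.9, 30.5, 51.2, 71.9, 92.6, 110.7, 131.4, 145.4, 156.8, 165.0, 184.4.
The total first reaches 58 DD on day 4.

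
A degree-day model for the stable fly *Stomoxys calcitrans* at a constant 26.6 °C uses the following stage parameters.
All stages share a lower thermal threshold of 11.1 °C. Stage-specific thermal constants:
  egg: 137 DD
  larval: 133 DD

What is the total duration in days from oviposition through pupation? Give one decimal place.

17.4 days

Daily accumulation at 26.6 °C = 26.6 − 11.1 = 15.5 DD/day.
Total K = 137 + 133 = 270 DD.
Total duration = 270 / 15.5 = 17.419 ≈ 17.4 days.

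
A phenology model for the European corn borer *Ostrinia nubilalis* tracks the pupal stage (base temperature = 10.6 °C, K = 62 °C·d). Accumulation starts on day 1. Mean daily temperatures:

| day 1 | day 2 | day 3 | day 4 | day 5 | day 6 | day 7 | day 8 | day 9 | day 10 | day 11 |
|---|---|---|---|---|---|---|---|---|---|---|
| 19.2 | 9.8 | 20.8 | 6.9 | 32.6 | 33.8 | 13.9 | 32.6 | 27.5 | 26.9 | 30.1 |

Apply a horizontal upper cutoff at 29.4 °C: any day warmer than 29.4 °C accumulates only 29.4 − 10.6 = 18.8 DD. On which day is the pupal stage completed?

day 8

Daily DD above 10.6 °C (capped at 18.8): 8.6, 0.0, 10.2, 0.0, 18.8, 18.8, 3.3, 18.8, 16.9, 16.3, 18.8.
Cumulative: 8.6, 8.6, 18.8, 18.8, 37.6, 56.4, 59.7, 78.5, 95.4, 111.7, 130.5.
The total first reaches 62 DD on day 8.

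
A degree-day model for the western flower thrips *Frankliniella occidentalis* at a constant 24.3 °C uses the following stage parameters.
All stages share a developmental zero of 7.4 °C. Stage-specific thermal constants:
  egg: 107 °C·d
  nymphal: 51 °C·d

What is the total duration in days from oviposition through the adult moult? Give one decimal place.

9.3 days

Daily accumulation at 24.3 °C = 24.3 − 7.4 = 16.9 DD/day.
Total K = 107 + 51 = 158 DD.
Total duration = 158 / 16.9 = 9.349 ≈ 9.3 days.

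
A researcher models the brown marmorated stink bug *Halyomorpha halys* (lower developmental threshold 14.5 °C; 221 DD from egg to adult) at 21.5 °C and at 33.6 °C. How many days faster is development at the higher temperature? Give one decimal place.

At 21.5 °C: 221 / (21.5 − 14.5) = 221 / 7.0 = 31.571 d.
At 33.6 °C: 221 / (33.6 − 14.5) = 221 / 19.1 = 11.571 d.
Difference = |31.571 − 11.571| = 20.001 ≈ 20.0 days.

20.0 days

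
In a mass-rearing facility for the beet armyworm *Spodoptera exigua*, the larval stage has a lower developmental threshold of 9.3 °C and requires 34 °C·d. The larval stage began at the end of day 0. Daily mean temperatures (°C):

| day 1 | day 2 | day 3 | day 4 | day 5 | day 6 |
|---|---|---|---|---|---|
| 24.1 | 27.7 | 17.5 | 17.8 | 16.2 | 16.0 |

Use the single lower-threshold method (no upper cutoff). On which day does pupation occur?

day 3

Daily DD above 9.3 °C: 14.8, 18.4, 8.2, 8.5, 6.9, 6.7.
Cumulative: 14.8, 33.2, 41.4, 49.9, 56.8, 63.5.
The total first reaches 34 DD on day 3.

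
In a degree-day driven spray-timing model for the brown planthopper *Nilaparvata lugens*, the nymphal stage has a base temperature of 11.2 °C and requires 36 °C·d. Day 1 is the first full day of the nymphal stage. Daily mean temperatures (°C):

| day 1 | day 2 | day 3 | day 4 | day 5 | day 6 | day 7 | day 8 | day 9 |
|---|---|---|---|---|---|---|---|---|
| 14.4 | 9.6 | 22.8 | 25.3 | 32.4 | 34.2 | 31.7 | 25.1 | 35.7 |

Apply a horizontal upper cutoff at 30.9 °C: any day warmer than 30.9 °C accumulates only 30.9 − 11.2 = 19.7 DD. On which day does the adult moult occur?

Daily DD above 11.2 °C (capped at 19.7): 3.2, 0.0, 11.6, 14.1, 19.7, 19.7, 19.7, 13.9, 19.7.
Cumulative: 3.2, 3.2, 14.8, 28.9, 48.6, 68.3, 88.0, 101.9, 121.6.
The total first reaches 36 DD on day 5.

day 5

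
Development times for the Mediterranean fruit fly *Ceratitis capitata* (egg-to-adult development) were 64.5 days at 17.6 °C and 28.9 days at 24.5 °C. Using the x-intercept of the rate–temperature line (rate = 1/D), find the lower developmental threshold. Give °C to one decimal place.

12.0 °C

Linear rate model ⇒ the product D·(T − T_b) is constant across temperatures.
64.5·(17.6 − T_b) = 28.9·(24.5 − T_b)
T_b = (64.5·17.6 − 28.9·24.5) / (64.5 − 28.9) = 427.15 / 35.6 = 11.999 °C ≈ 12.0 °C.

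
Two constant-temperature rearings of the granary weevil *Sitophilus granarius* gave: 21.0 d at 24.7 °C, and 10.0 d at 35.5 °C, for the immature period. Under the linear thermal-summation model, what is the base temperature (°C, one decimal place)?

14.9 °C

Equal thermal constants: D₁(T₁ − T_b) = D₂(T₂ − T_b).
21.0·(24.7 − T_b) = 10.0·(35.5 − T_b)
T_b = (21.0·24.7 − 10.0·35.5) / (21.0 − 10.0) = 163.70 / 11.0 = 14.882 °C ≈ 14.9 °C.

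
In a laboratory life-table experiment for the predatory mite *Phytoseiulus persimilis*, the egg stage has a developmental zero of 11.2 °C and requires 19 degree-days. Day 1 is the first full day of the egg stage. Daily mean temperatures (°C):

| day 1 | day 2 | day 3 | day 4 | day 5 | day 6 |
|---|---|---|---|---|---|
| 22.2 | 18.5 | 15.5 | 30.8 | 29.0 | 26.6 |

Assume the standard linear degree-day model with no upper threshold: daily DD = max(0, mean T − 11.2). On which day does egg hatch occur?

Daily DD above 11.2 °C: 11.0, 7.3, 4.3, 19.6, 17.8, 15.4.
Cumulative: 11.0, 18.3, 22.6, 42.2, 60.0, 75.4.
The total first reaches 19 DD on day 3.

day 3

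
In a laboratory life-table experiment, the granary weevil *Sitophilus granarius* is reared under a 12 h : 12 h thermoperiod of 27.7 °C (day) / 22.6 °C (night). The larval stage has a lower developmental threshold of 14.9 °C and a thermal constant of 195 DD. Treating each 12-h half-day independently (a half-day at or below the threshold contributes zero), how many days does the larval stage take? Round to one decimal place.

Day half: max(0, 27.7 − 14.9) × 0.5 = 12.8 × 0.5 = 6.40 DD.
Night half: max(0, 22.6 − 14.9) × 0.5 = 7.7 × 0.5 = 3.85 DD.
Per 24 h: 10.25 DD/day.
Duration = 195 / 10.25 = 19.024 ≈ 19.0 days.

19.0 days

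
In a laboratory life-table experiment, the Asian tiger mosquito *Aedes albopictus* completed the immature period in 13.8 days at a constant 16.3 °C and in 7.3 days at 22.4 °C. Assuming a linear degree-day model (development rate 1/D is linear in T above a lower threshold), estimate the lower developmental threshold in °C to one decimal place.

Equal thermal constants: D₁(T₁ − T_b) = D₂(T₂ − T_b).
13.8·(16.3 − T_b) = 7.3·(22.4 − T_b)
T_b = (13.8·16.3 − 7.3·22.4) / (13.8 − 7.3) = 61.42 / 6.5 = 9.449 °C ≈ 9.4 °C.

9.4 °C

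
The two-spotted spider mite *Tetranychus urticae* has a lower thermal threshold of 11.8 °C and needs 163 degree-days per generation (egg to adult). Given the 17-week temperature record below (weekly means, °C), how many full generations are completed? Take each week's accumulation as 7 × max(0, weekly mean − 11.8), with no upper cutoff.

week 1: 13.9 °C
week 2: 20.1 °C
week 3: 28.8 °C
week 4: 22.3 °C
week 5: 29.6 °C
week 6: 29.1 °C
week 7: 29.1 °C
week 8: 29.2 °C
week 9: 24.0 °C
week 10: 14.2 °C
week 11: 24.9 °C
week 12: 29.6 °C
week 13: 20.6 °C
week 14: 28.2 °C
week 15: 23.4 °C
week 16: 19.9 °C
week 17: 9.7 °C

8 generations

Weekly DD (7 × max(0, T̄ − 11.8)): 14.7, 58.1, 119.0, 73.5, 124.6, 121.1, 121.1, 121.8, 85.4, 16.8, 91.7, 124.6, 61.6, 114.8, 81.2, 56.7, 0.0.
Season total = 1386.7 DD.
Complete generations = ⌊1386.7 / 163⌋ = 8.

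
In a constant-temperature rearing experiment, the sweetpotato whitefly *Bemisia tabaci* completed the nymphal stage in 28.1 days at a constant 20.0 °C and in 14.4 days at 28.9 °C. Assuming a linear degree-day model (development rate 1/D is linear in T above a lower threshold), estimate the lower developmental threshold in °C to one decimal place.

10.6 °C

Linear rate model ⇒ the product D·(T − T_b) is constant across temperatures.
28.1·(20.0 − T_b) = 14.4·(28.9 − T_b)
T_b = (28.1·20.0 − 14.4·28.9) / (28.1 − 14.4) = 145.84 / 13.7 = 10.645 °C ≈ 10.6 °C.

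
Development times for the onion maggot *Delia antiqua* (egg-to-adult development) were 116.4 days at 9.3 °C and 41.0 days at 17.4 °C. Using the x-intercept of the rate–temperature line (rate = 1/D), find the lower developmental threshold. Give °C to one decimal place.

Equal thermal constants: D₁(T₁ − T_b) = D₂(T₂ − T_b).
116.4·(9.3 − T_b) = 41.0·(17.4 − T_b)
T_b = (116.4·9.3 − 41.0·17.4) / (116.4 − 41.0) = 369.12 / 75.4 = 4.895 °C ≈ 4.9 °C.

4.9 °C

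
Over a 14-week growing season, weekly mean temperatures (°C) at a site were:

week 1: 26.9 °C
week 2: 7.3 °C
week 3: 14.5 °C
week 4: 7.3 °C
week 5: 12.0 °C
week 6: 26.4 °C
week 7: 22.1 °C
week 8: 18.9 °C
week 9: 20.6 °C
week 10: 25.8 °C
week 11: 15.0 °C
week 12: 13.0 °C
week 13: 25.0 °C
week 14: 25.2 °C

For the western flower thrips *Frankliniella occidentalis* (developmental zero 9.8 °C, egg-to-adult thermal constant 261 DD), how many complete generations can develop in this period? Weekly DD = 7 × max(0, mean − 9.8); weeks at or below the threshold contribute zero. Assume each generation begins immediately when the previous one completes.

Weekly DD (7 × max(0, T̄ − 9.8)): 119.7, 0.0, 32.9, 0.0, 15.4, 116.2, 86.1, 63.7, 75.6, 112.0, 36.4, 22.4, 106.4, 107.8.
Season total = 894.6 DD.
Complete generations = ⌊894.6 / 261⌋ = 3.

3 generations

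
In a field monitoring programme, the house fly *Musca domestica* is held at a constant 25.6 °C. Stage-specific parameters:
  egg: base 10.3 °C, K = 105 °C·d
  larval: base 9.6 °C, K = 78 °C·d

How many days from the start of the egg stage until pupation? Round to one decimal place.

egg: 105 / (25.6 − 10.3) = 105 / 15.3 = 6.863 d.
larval: 78 / (25.6 − 9.6) = 78 / 16.0 = 4.875 d.
Sum = 11.738 ≈ 11.7 days.

11.7 days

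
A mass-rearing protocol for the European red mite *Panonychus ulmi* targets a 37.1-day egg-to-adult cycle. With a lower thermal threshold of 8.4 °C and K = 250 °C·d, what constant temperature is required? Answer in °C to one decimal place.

Required daily accumulation = 250 / 37.1 = 6.739 DD/day.
T = T_base + 6.739 = 8.4 + 6.739 = 15.139 ≈ 15.1 °C.

15.1 °C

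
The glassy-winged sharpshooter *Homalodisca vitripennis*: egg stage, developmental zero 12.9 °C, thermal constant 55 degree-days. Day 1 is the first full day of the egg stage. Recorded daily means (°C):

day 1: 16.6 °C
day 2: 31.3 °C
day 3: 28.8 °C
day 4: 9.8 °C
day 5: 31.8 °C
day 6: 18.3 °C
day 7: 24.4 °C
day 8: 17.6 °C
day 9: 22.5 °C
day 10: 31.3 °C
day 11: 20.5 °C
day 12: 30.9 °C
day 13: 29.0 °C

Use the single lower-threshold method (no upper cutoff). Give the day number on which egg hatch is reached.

day 5

Daily DD above 12.9 °C: 3.7, 18.4, 15.9, 0.0, 18.9, 5.4, 11.5, 4.7, 9.6, 18.4, 7.6, 18.0, 16.1.
Cumulative: 3.7, 22.1, 38.0, 38.0, 56.9, 62.3, 73.8, 78.5, 88.1, 106.5, 114.1, 132.1, 148.2.
The total first reaches 55 DD on day 5.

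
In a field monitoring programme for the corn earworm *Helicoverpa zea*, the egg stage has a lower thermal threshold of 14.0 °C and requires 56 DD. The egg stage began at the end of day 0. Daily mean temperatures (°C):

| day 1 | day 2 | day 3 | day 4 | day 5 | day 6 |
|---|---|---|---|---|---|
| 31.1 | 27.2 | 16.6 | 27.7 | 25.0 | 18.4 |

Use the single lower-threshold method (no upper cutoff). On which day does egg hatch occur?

day 5

Daily DD above 14.0 °C: 17.1, 13.2, 2.6, 13.7, 11.0, 4.4.
Cumulative: 17.1, 30.3, 32.9, 46.6, 57.6, 62.0.
The total first reaches 56 DD on day 5.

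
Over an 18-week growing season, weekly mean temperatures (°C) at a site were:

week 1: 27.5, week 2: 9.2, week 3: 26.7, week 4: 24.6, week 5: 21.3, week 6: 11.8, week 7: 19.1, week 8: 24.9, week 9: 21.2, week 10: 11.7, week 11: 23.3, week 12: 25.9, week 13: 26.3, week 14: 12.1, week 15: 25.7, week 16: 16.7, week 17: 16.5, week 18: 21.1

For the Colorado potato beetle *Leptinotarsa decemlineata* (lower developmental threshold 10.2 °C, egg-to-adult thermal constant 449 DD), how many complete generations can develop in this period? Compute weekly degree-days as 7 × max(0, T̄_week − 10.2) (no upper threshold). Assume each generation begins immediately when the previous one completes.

2 generations

Weekly DD (7 × max(0, T̄ − 10.2)): 121.1, 0.0, 115.5, 100.8, 77.7, 11.2, 62.3, 102.9, 77.0, 10.5, 91.7, 109.9, 112.7, 13.3, 108.5, 45.5, 44.1, 76.3.
Season total = 1281.0 DD.
Complete generations = ⌊1281.0 / 449⌋ = 2.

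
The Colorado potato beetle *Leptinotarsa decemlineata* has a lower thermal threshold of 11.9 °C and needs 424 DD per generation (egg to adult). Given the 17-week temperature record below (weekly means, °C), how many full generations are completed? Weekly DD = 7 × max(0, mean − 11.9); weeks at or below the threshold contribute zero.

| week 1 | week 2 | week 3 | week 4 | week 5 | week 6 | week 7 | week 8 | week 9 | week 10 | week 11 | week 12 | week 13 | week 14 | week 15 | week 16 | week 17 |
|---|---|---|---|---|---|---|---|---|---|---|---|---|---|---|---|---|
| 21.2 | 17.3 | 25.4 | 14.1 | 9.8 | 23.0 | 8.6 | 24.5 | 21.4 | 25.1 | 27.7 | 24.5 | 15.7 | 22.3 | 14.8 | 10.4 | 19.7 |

Weekly DD (7 × max(0, T̄ − 11.9)): 65.1, 37.8, 94.5, 15.4, 0.0, 77.7, 0.0, 88.2, 66.5, 92.4, 110.6, 88.2, 26.6, 72.8, 20.3, 0.0, 54.6.
Season total = 910.7 DD.
Complete generations = ⌊910.7 / 424⌋ = 2.

2 generations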